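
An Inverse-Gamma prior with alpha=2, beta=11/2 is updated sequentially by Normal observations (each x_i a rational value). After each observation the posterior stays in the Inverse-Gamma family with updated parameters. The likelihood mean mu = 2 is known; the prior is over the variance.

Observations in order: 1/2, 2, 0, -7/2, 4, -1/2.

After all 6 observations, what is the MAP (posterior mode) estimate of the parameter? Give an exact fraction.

77/16

obs 1: x=1/2 → posterior Inverse-Gamma(5/2, 53/8)
obs 2: x=2 → posterior Inverse-Gamma(3, 53/8)
obs 3: x=0 → posterior Inverse-Gamma(7/2, 69/8)
obs 4: x=-7/2 → posterior Inverse-Gamma(4, 95/4)
obs 5: x=4 → posterior Inverse-Gamma(9/2, 103/4)
obs 6: x=-1/2 → posterior Inverse-Gamma(5, 231/8)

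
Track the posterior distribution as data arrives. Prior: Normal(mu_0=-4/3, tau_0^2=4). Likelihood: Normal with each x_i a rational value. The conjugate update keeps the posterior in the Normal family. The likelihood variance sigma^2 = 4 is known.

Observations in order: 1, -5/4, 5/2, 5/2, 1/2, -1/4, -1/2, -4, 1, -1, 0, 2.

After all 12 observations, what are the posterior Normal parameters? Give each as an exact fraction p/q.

obs 1: x=1 → posterior Normal(-1/6, 2)
obs 2: x=-5/4 → posterior Normal(-19/36, 4/3)
obs 3: x=5/2 → posterior Normal(11/48, 1)
obs 4: x=5/2 → posterior Normal(41/60, 4/5)
obs 5: x=1/2 → posterior Normal(47/72, 2/3)
obs 6: x=-1/4 → posterior Normal(11/21, 4/7)
obs 7: x=-1/2 → posterior Normal(19/48, 1/2)
obs 8: x=-4 → posterior Normal(-5/54, 4/9)
obs 9: x=1 → posterior Normal(1/60, 2/5)
obs 10: x=-1 → posterior Normal(-5/66, 4/11)
obs 11: x=0 → posterior Normal(-5/72, 1/3)
obs 12: x=2 → posterior Normal(7/78, 4/13)

mu_0=7/78, tau_0^2=4/13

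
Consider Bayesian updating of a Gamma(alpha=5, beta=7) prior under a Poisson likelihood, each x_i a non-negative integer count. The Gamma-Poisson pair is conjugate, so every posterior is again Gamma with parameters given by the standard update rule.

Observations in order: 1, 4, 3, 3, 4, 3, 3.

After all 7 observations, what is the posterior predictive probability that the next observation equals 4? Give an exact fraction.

1662525509842873993088879562850304/21305673248098231852054595947265625

obs 1: x=1 → posterior Gamma(6, 8)
obs 2: x=4 → posterior Gamma(10, 9)
obs 3: x=3 → posterior Gamma(13, 10)
obs 4: x=3 → posterior Gamma(16, 11)
obs 5: x=4 → posterior Gamma(20, 12)
obs 6: x=3 → posterior Gamma(23, 13)
obs 7: x=3 → posterior Gamma(26, 14)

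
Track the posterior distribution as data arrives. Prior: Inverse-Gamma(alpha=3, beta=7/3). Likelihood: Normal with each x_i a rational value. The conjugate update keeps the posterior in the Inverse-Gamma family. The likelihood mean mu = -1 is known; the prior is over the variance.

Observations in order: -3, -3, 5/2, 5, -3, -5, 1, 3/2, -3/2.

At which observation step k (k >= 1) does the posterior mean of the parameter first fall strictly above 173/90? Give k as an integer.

k = 2

obs 1: x=-3 → posterior Inverse-Gamma(7/2, 13/3)
obs 2: x=-3 → posterior Inverse-Gamma(4, 19/3)
obs 3: x=5/2 → posterior Inverse-Gamma(9/2, 299/24)
obs 4: x=5 → posterior Inverse-Gamma(5, 731/24)
obs 5: x=-3 → posterior Inverse-Gamma(11/2, 779/24)
obs 6: x=-5 → posterior Inverse-Gamma(6, 971/24)
obs 7: x=1 → posterior Inverse-Gamma(13/2, 1019/24)
obs 8: x=3/2 → posterior Inverse-Gamma(7, 547/12)
obs 9: x=-3/2 → posterior Inverse-Gamma(15/2, 1097/24)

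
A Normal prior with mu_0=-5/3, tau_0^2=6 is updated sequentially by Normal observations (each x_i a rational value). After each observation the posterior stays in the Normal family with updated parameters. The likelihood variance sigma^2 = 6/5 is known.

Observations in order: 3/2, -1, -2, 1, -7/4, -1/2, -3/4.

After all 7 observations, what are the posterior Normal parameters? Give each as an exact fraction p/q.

mu_0=-115/216, tau_0^2=1/6

obs 1: x=3/2 → posterior Normal(35/36, 1)
obs 2: x=-1 → posterior Normal(5/66, 6/11)
obs 3: x=-2 → posterior Normal(-55/96, 3/8)
obs 4: x=1 → posterior Normal(-25/126, 2/7)
obs 5: x=-7/4 → posterior Normal(-155/312, 3/13)
obs 6: x=-1/2 → posterior Normal(-185/372, 6/31)
obs 7: x=-3/4 → posterior Normal(-115/216, 1/6)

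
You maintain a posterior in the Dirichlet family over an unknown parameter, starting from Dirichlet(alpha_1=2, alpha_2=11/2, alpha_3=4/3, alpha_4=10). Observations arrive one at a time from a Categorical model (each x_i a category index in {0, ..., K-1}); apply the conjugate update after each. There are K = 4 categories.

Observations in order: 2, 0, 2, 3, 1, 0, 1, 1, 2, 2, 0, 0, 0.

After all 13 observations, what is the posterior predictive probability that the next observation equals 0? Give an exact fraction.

42/191

obs 1: x=2 → posterior Dirichlet(2, 11/2, 7/3, 10)
obs 2: x=0 → posterior Dirichlet(3, 11/2, 7/3, 10)
obs 3: x=2 → posterior Dirichlet(3, 11/2, 10/3, 10)
obs 4: x=3 → posterior Dirichlet(3, 11/2, 10/3, 11)
obs 5: x=1 → posterior Dirichlet(3, 13/2, 10/3, 11)
obs 6: x=0 → posterior Dirichlet(4, 13/2, 10/3, 11)
obs 7: x=1 → posterior Dirichlet(4, 15/2, 10/3, 11)
obs 8: x=1 → posterior Dirichlet(4, 17/2, 10/3, 11)
obs 9: x=2 → posterior Dirichlet(4, 17/2, 13/3, 11)
obs 10: x=2 → posterior Dirichlet(4, 17/2, 16/3, 11)
obs 11: x=0 → posterior Dirichlet(5, 17/2, 16/3, 11)
obs 12: x=0 → posterior Dirichlet(6, 17/2, 16/3, 11)
obs 13: x=0 → posterior Dirichlet(7, 17/2, 16/3, 11)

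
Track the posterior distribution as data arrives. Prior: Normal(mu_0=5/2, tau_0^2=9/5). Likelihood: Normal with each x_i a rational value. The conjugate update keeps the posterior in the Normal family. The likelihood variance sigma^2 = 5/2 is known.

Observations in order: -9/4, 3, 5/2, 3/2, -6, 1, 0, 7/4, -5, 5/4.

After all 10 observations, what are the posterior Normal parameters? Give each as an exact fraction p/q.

obs 1: x=-9/4 → posterior Normal(22/43, 45/43)
obs 2: x=3 → posterior Normal(76/61, 45/61)
obs 3: x=5/2 → posterior Normal(121/79, 45/79)
obs 4: x=3/2 → posterior Normal(148/97, 45/97)
obs 5: x=-6 → posterior Normal(8/23, 9/23)
obs 6: x=1 → posterior Normal(58/133, 45/133)
obs 7: x=0 → posterior Normal(58/151, 45/151)
obs 8: x=7/4 → posterior Normal(179/338, 45/169)
obs 9: x=-5 → posterior Normal(-1/374, 45/187)
obs 10: x=5/4 → posterior Normal(22/205, 9/41)

mu_0=22/205, tau_0^2=9/41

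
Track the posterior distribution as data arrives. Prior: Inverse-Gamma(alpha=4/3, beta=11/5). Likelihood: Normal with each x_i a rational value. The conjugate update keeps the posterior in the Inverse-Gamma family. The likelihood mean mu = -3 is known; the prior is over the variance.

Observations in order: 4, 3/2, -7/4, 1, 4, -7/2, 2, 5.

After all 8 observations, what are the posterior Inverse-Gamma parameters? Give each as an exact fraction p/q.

obs 1: x=4 → posterior Inverse-Gamma(11/6, 267/10)
obs 2: x=3/2 → posterior Inverse-Gamma(7/3, 1473/40)
obs 3: x=-7/4 → posterior Inverse-Gamma(17/6, 6017/160)
obs 4: x=1 → posterior Inverse-Gamma(10/3, 7297/160)
obs 5: x=4 → posterior Inverse-Gamma(23/6, 11217/160)
obs 6: x=-7/2 → posterior Inverse-Gamma(13/3, 11237/160)
obs 7: x=2 → posterior Inverse-Gamma(29/6, 13237/160)
obs 8: x=5 → posterior Inverse-Gamma(16/3, 18357/160)

alpha=16/3, beta=18357/160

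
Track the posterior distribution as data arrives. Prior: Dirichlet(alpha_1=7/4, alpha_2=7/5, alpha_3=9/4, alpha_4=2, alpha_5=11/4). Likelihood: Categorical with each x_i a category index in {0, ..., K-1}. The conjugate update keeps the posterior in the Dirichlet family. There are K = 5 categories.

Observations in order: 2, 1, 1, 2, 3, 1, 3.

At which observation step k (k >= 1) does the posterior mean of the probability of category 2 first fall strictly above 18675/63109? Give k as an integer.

obs 1: x=2 → posterior Dirichlet(7/4, 7/5, 13/4, 2, 11/4)
obs 2: x=1 → posterior Dirichlet(7/4, 12/5, 13/4, 2, 11/4)
obs 3: x=1 → posterior Dirichlet(7/4, 17/5, 13/4, 2, 11/4)
obs 4: x=2 → posterior Dirichlet(7/4, 17/5, 17/4, 2, 11/4)
obs 5: x=3 → posterior Dirichlet(7/4, 17/5, 17/4, 3, 11/4)
obs 6: x=1 → posterior Dirichlet(7/4, 22/5, 17/4, 3, 11/4)
obs 7: x=3 → posterior Dirichlet(7/4, 22/5, 17/4, 4, 11/4)

k = 4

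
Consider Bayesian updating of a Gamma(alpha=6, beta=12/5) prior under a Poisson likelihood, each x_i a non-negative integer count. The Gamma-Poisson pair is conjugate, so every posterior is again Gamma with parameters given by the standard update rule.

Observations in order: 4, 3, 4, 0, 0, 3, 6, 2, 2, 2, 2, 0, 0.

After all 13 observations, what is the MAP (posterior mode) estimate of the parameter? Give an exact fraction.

obs 1: x=4 → posterior Gamma(10, 17/5)
obs 2: x=3 → posterior Gamma(13, 22/5)
obs 3: x=4 → posterior Gamma(17, 27/5)
obs 4: x=0 → posterior Gamma(17, 32/5)
obs 5: x=0 → posterior Gamma(17, 37/5)
obs 6: x=3 → posterior Gamma(20, 42/5)
obs 7: x=6 → posterior Gamma(26, 47/5)
obs 8: x=2 → posterior Gamma(28, 52/5)
obs 9: x=2 → posterior Gamma(30, 57/5)
obs 10: x=2 → posterior Gamma(32, 62/5)
obs 11: x=2 → posterior Gamma(34, 67/5)
obs 12: x=0 → posterior Gamma(34, 72/5)
obs 13: x=0 → posterior Gamma(34, 77/5)

15/7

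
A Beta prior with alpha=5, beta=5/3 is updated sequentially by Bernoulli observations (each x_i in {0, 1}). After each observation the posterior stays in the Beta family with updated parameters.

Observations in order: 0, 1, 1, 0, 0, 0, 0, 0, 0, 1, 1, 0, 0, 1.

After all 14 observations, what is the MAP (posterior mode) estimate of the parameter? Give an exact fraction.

27/56

obs 1: x=0 → posterior Beta(5, 8/3)
obs 2: x=1 → posterior Beta(6, 8/3)
obs 3: x=1 → posterior Beta(7, 8/3)
obs 4: x=0 → posterior Beta(7, 11/3)
obs 5: x=0 → posterior Beta(7, 14/3)
obs 6: x=0 → posterior Beta(7, 17/3)
obs 7: x=0 → posterior Beta(7, 20/3)
obs 8: x=0 → posterior Beta(7, 23/3)
obs 9: x=0 → posterior Beta(7, 26/3)
obs 10: x=1 → posterior Beta(8, 26/3)
obs 11: x=1 → posterior Beta(9, 26/3)
obs 12: x=0 → posterior Beta(9, 29/3)
obs 13: x=0 → posterior Beta(9, 32/3)
obs 14: x=1 → posterior Beta(10, 32/3)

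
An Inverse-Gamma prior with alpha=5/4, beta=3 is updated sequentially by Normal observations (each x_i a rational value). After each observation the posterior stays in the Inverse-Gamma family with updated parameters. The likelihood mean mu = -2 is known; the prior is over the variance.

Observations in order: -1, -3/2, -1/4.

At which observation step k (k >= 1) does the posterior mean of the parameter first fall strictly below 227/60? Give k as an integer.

k = 2

obs 1: x=-1 → posterior Inverse-Gamma(7/4, 7/2)
obs 2: x=-3/2 → posterior Inverse-Gamma(9/4, 29/8)
obs 3: x=-1/4 → posterior Inverse-Gamma(11/4, 165/32)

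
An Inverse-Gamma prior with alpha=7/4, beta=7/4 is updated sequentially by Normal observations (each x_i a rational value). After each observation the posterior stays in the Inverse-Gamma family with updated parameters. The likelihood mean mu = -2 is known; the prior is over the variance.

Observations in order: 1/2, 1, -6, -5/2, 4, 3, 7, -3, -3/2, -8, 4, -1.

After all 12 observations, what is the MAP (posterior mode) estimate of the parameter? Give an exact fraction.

201/14

obs 1: x=1/2 → posterior Inverse-Gamma(9/4, 39/8)
obs 2: x=1 → posterior Inverse-Gamma(11/4, 75/8)
obs 3: x=-6 → posterior Inverse-Gamma(13/4, 139/8)
obs 4: x=-5/2 → posterior Inverse-Gamma(15/4, 35/2)
obs 5: x=4 → posterior Inverse-Gamma(17/4, 71/2)
obs 6: x=3 → posterior Inverse-Gamma(19/4, 48)
obs 7: x=7 → posterior Inverse-Gamma(21/4, 177/2)
obs 8: x=-3 → posterior Inverse-Gamma(23/4, 89)
obs 9: x=-3/2 → posterior Inverse-Gamma(25/4, 713/8)
obs 10: x=-8 → posterior Inverse-Gamma(27/4, 857/8)
obs 11: x=4 → posterior Inverse-Gamma(29/4, 1001/8)
obs 12: x=-1 → posterior Inverse-Gamma(31/4, 1005/8)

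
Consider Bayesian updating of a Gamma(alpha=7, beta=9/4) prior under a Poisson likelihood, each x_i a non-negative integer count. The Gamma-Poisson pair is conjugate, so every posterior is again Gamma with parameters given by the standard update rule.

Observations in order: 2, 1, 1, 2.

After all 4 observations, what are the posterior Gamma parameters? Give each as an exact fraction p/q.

alpha=13, beta=25/4

obs 1: x=2 → posterior Gamma(9, 13/4)
obs 2: x=1 → posterior Gamma(10, 17/4)
obs 3: x=1 → posterior Gamma(11, 21/4)
obs 4: x=2 → posterior Gamma(13, 25/4)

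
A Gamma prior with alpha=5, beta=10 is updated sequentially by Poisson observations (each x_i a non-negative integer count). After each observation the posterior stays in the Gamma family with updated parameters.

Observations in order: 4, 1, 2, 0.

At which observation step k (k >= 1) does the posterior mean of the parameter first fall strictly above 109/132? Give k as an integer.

k = 2

obs 1: x=4 → posterior Gamma(9, 11)
obs 2: x=1 → posterior Gamma(10, 12)
obs 3: x=2 → posterior Gamma(12, 13)
obs 4: x=0 → posterior Gamma(12, 14)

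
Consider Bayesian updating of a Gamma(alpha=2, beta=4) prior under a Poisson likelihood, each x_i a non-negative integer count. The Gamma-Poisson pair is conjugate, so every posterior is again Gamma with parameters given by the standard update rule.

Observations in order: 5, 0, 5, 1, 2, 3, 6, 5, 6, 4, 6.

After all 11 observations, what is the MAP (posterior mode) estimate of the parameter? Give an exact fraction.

44/15

obs 1: x=5 → posterior Gamma(7, 5)
obs 2: x=0 → posterior Gamma(7, 6)
obs 3: x=5 → posterior Gamma(12, 7)
obs 4: x=1 → posterior Gamma(13, 8)
obs 5: x=2 → posterior Gamma(15, 9)
obs 6: x=3 → posterior Gamma(18, 10)
obs 7: x=6 → posterior Gamma(24, 11)
obs 8: x=5 → posterior Gamma(29, 12)
obs 9: x=6 → posterior Gamma(35, 13)
obs 10: x=4 → posterior Gamma(39, 14)
obs 11: x=6 → posterior Gamma(45, 15)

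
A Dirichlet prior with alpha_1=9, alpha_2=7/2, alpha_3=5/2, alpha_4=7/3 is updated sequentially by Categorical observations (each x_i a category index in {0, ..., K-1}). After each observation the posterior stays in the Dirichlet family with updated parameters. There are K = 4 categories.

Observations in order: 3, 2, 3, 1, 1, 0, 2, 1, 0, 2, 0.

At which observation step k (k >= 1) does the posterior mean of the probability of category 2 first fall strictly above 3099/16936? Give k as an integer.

k = 7

obs 1: x=3 → posterior Dirichlet(9, 7/2, 5/2, 10/3)
obs 2: x=2 → posterior Dirichlet(9, 7/2, 7/2, 10/3)
obs 3: x=3 → posterior Dirichlet(9, 7/2, 7/2, 13/3)
obs 4: x=1 → posterior Dirichlet(9, 9/2, 7/2, 13/3)
obs 5: x=1 → posterior Dirichlet(9, 11/2, 7/2, 13/3)
obs 6: x=0 → posterior Dirichlet(10, 11/2, 7/2, 13/3)
obs 7: x=2 → posterior Dirichlet(10, 11/2, 9/2, 13/3)
obs 8: x=1 → posterior Dirichlet(10, 13/2, 9/2, 13/3)
obs 9: x=0 → posterior Dirichlet(11, 13/2, 9/2, 13/3)
obs 10: x=2 → posterior Dirichlet(11, 13/2, 11/2, 13/3)
obs 11: x=0 → posterior Dirichlet(12, 13/2, 11/2, 13/3)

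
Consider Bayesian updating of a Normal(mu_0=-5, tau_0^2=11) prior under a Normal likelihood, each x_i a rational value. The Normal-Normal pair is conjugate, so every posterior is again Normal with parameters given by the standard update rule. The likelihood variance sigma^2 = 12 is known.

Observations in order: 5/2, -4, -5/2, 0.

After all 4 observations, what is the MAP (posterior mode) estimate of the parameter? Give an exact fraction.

obs 1: x=5/2 → posterior Normal(-65/46, 132/23)
obs 2: x=-4 → posterior Normal(-9/4, 66/17)
obs 3: x=-5/2 → posterior Normal(-104/45, 44/15)
obs 4: x=0 → posterior Normal(-13/7, 33/14)

-13/7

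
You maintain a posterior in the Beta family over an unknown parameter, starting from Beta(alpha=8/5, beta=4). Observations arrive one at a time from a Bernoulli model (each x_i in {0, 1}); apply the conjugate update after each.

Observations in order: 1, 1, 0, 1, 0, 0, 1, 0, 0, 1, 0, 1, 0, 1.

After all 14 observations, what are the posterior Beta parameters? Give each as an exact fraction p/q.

obs 1: x=1 → posterior Beta(13/5, 4)
obs 2: x=1 → posterior Beta(18/5, 4)
obs 3: x=0 → posterior Beta(18/5, 5)
obs 4: x=1 → posterior Beta(23/5, 5)
obs 5: x=0 → posterior Beta(23/5, 6)
obs 6: x=0 → posterior Beta(23/5, 7)
obs 7: x=1 → posterior Beta(28/5, 7)
obs 8: x=0 → posterior Beta(28/5, 8)
obs 9: x=0 → posterior Beta(28/5, 9)
obs 10: x=1 → posterior Beta(33/5, 9)
obs 11: x=0 → posterior Beta(33/5, 10)
obs 12: x=1 → posterior Beta(38/5, 10)
obs 13: x=0 → posterior Beta(38/5, 11)
obs 14: x=1 → posterior Beta(43/5, 11)

alpha=43/5, beta=11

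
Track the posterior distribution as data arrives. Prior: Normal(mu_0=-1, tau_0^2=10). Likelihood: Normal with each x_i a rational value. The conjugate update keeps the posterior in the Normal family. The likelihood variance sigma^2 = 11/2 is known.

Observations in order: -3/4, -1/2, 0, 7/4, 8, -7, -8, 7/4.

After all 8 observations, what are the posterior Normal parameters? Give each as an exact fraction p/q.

obs 1: x=-3/4 → posterior Normal(-26/31, 110/31)
obs 2: x=-1/2 → posterior Normal(-12/17, 110/51)
obs 3: x=0 → posterior Normal(-36/71, 110/71)
obs 4: x=7/4 → posterior Normal(-1/91, 110/91)
obs 5: x=8 → posterior Normal(53/37, 110/111)
obs 6: x=-7 → posterior Normal(19/131, 110/131)
obs 7: x=-8 → posterior Normal(-141/151, 110/151)
obs 8: x=7/4 → posterior Normal(-106/171, 110/171)

mu_0=-106/171, tau_0^2=110/171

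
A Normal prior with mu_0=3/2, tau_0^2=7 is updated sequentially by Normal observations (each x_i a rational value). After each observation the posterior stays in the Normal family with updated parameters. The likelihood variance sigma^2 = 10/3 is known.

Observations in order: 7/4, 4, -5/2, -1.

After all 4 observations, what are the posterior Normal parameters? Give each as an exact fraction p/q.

obs 1: x=7/4 → posterior Normal(207/124, 70/31)
obs 2: x=4 → posterior Normal(543/208, 35/26)
obs 3: x=-5/2 → posterior Normal(333/292, 70/73)
obs 4: x=-1 → posterior Normal(249/376, 35/47)

mu_0=249/376, tau_0^2=35/47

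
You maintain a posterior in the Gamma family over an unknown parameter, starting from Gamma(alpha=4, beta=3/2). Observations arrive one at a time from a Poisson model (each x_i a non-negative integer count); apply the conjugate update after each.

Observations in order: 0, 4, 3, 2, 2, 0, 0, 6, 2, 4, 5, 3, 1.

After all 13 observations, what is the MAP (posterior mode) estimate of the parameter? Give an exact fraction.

70/29

obs 1: x=0 → posterior Gamma(4, 5/2)
obs 2: x=4 → posterior Gamma(8, 7/2)
obs 3: x=3 → posterior Gamma(11, 9/2)
obs 4: x=2 → posterior Gamma(13, 11/2)
obs 5: x=2 → posterior Gamma(15, 13/2)
obs 6: x=0 → posterior Gamma(15, 15/2)
obs 7: x=0 → posterior Gamma(15, 17/2)
obs 8: x=6 → posterior Gamma(21, 19/2)
obs 9: x=2 → posterior Gamma(23, 21/2)
obs 10: x=4 → posterior Gamma(27, 23/2)
obs 11: x=5 → posterior Gamma(32, 25/2)
obs 12: x=3 → posterior Gamma(35, 27/2)
obs 13: x=1 → posterior Gamma(36, 29/2)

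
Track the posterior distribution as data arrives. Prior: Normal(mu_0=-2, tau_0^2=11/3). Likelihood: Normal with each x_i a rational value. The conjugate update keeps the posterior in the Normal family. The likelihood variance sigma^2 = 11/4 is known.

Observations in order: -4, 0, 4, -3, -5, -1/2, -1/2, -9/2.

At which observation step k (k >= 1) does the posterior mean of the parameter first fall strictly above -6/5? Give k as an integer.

obs 1: x=-4 → posterior Normal(-22/7, 11/7)
obs 2: x=0 → posterior Normal(-2, 1)
obs 3: x=4 → posterior Normal(-2/5, 11/15)
obs 4: x=-3 → posterior Normal(-18/19, 11/19)
obs 5: x=-5 → posterior Normal(-38/23, 11/23)
obs 6: x=-1/2 → posterior Normal(-40/27, 11/27)
obs 7: x=-1/2 → posterior Normal(-42/31, 11/31)
obs 8: x=-9/2 → posterior Normal(-12/7, 11/35)

k = 3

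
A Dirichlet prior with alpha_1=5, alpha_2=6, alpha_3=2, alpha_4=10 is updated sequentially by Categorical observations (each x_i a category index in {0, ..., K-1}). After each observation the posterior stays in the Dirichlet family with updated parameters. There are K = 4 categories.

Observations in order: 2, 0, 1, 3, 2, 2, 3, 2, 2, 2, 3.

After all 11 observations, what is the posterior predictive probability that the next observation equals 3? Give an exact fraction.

13/34

obs 1: x=2 → posterior Dirichlet(5, 6, 3, 10)
obs 2: x=0 → posterior Dirichlet(6, 6, 3, 10)
obs 3: x=1 → posterior Dirichlet(6, 7, 3, 10)
obs 4: x=3 → posterior Dirichlet(6, 7, 3, 11)
obs 5: x=2 → posterior Dirichlet(6, 7, 4, 11)
obs 6: x=2 → posterior Dirichlet(6, 7, 5, 11)
obs 7: x=3 → posterior Dirichlet(6, 7, 5, 12)
obs 8: x=2 → posterior Dirichlet(6, 7, 6, 12)
obs 9: x=2 → posterior Dirichlet(6, 7, 7, 12)
obs 10: x=2 → posterior Dirichlet(6, 7, 8, 12)
obs 11: x=3 → posterior Dirichlet(6, 7, 8, 13)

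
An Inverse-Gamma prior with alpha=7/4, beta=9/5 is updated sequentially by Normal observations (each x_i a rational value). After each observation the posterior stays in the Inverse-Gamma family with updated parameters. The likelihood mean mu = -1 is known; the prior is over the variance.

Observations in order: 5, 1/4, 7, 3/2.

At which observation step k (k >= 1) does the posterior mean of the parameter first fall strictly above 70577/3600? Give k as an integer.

obs 1: x=5 → posterior Inverse-Gamma(9/4, 99/5)
obs 2: x=1/4 → posterior Inverse-Gamma(11/4, 3293/160)
obs 3: x=7 → posterior Inverse-Gamma(13/4, 8413/160)
obs 4: x=3/2 → posterior Inverse-Gamma(15/4, 8913/160)

k = 3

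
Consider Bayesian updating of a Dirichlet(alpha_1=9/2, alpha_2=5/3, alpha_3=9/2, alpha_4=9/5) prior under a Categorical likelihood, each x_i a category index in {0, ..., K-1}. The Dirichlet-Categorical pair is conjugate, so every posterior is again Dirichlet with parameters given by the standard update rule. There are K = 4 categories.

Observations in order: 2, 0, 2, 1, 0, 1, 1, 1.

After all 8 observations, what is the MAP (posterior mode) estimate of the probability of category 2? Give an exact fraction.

obs 1: x=2 → posterior Dirichlet(9/2, 5/3, 11/2, 9/5)
obs 2: x=0 → posterior Dirichlet(11/2, 5/3, 11/2, 9/5)
obs 3: x=2 → posterior Dirichlet(11/2, 5/3, 13/2, 9/5)
obs 4: x=1 → posterior Dirichlet(11/2, 8/3, 13/2, 9/5)
obs 5: x=0 → posterior Dirichlet(13/2, 8/3, 13/2, 9/5)
obs 6: x=1 → posterior Dirichlet(13/2, 11/3, 13/2, 9/5)
obs 7: x=1 → posterior Dirichlet(13/2, 14/3, 13/2, 9/5)
obs 8: x=1 → posterior Dirichlet(13/2, 17/3, 13/2, 9/5)

165/494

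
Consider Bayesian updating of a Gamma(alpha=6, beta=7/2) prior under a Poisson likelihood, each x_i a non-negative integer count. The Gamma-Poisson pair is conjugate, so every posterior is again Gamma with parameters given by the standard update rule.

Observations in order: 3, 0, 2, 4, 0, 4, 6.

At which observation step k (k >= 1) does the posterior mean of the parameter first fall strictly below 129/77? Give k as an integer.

obs 1: x=3 → posterior Gamma(9, 9/2)
obs 2: x=0 → posterior Gamma(9, 11/2)
obs 3: x=2 → posterior Gamma(11, 13/2)
obs 4: x=4 → posterior Gamma(15, 15/2)
obs 5: x=0 → posterior Gamma(15, 17/2)
obs 6: x=4 → posterior Gamma(19, 19/2)
obs 7: x=6 → posterior Gamma(25, 21/2)

k = 2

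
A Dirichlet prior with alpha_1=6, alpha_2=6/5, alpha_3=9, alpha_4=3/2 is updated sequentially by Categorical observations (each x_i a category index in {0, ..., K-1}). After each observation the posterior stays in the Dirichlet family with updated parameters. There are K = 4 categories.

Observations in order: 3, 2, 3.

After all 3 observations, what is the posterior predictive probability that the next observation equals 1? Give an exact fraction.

4/69

obs 1: x=3 → posterior Dirichlet(6, 6/5, 9, 5/2)
obs 2: x=2 → posterior Dirichlet(6, 6/5, 10, 5/2)
obs 3: x=3 → posterior Dirichlet(6, 6/5, 10, 7/2)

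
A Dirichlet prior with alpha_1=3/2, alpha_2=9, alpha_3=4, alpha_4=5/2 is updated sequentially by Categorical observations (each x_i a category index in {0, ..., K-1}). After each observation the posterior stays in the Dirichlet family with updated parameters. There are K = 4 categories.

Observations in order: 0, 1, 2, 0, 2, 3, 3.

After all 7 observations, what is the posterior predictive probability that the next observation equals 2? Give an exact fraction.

obs 1: x=0 → posterior Dirichlet(5/2, 9, 4, 5/2)
obs 2: x=1 → posterior Dirichlet(5/2, 10, 4, 5/2)
obs 3: x=2 → posterior Dirichlet(5/2, 10, 5, 5/2)
obs 4: x=0 → posterior Dirichlet(7/2, 10, 5, 5/2)
obs 5: x=2 → posterior Dirichlet(7/2, 10, 6, 5/2)
obs 6: x=3 → posterior Dirichlet(7/2, 10, 6, 7/2)
obs 7: x=3 → posterior Dirichlet(7/2, 10, 6, 9/2)

1/4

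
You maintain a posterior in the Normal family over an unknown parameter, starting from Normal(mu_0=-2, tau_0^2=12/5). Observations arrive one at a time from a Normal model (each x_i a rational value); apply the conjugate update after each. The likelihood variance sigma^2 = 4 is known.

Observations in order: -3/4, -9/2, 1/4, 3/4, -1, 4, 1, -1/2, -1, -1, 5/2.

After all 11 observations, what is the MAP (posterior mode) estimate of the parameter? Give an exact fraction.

-43/152

obs 1: x=-3/4 → posterior Normal(-49/32, 3/2)
obs 2: x=-9/2 → posterior Normal(-103/44, 12/11)
obs 3: x=1/4 → posterior Normal(-25/14, 6/7)
obs 4: x=3/4 → posterior Normal(-91/68, 12/17)
obs 5: x=-1 → posterior Normal(-103/80, 3/5)
obs 6: x=4 → posterior Normal(-55/92, 12/23)
obs 7: x=1 → posterior Normal(-43/104, 6/13)
obs 8: x=-1/2 → posterior Normal(-49/116, 12/29)
obs 9: x=-1 → posterior Normal(-61/128, 3/8)
obs 10: x=-1 → posterior Normal(-73/140, 12/35)
obs 11: x=5/2 → posterior Normal(-43/152, 6/19)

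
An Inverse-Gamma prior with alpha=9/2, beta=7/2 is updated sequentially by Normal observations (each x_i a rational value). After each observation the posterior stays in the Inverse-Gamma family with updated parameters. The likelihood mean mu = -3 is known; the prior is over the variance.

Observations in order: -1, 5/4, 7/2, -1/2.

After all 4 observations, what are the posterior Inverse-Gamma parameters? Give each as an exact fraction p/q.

alpha=13/2, beta=1241/32

obs 1: x=-1 → posterior Inverse-Gamma(5, 11/2)
obs 2: x=5/4 → posterior Inverse-Gamma(11/2, 465/32)
obs 3: x=7/2 → posterior Inverse-Gamma(6, 1141/32)
obs 4: x=-1/2 → posterior Inverse-Gamma(13/2, 1241/32)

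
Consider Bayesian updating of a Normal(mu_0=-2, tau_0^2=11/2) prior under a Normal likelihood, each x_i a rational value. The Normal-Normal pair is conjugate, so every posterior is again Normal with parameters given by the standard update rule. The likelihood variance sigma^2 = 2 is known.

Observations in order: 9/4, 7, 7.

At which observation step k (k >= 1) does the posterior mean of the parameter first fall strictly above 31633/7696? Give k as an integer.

obs 1: x=9/4 → posterior Normal(67/60, 22/15)
obs 2: x=7 → posterior Normal(375/104, 11/13)
obs 3: x=7 → posterior Normal(683/148, 22/37)

k = 3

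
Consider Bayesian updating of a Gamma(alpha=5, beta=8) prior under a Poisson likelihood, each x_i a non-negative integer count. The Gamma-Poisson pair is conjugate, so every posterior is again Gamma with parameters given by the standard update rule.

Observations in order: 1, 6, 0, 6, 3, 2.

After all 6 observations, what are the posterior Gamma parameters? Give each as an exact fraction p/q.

obs 1: x=1 → posterior Gamma(6, 9)
obs 2: x=6 → posterior Gamma(12, 10)
obs 3: x=0 → posterior Gamma(12, 11)
obs 4: x=6 → posterior Gamma(18, 12)
obs 5: x=3 → posterior Gamma(21, 13)
obs 6: x=2 → posterior Gamma(23, 14)

alpha=23, beta=14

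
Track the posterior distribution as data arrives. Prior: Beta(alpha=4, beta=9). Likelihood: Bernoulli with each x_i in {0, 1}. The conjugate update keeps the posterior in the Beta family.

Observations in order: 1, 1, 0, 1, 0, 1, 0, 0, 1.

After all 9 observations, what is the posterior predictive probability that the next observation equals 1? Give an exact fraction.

obs 1: x=1 → posterior Beta(5, 9)
obs 2: x=1 → posterior Beta(6, 9)
obs 3: x=0 → posterior Beta(6, 10)
obs 4: x=1 → posterior Beta(7, 10)
obs 5: x=0 → posterior Beta(7, 11)
obs 6: x=1 → posterior Beta(8, 11)
obs 7: x=0 → posterior Beta(8, 12)
obs 8: x=0 → posterior Beta(8, 13)
obs 9: x=1 → posterior Beta(9, 13)

9/22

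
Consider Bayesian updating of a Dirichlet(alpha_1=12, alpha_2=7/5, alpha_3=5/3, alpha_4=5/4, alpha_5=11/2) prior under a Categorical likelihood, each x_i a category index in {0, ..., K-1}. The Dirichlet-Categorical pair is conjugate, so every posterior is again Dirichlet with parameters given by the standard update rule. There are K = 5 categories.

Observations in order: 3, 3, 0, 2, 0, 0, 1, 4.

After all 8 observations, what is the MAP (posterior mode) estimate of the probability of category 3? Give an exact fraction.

135/1489

obs 1: x=3 → posterior Dirichlet(12, 7/5, 5/3, 9/4, 11/2)
obs 2: x=3 → posterior Dirichlet(12, 7/5, 5/3, 13/4, 11/2)
obs 3: x=0 → posterior Dirichlet(13, 7/5, 5/3, 13/4, 11/2)
obs 4: x=2 → posterior Dirichlet(13, 7/5, 8/3, 13/4, 11/2)
obs 5: x=0 → posterior Dirichlet(14, 7/5, 8/3, 13/4, 11/2)
obs 6: x=0 → posterior Dirichlet(15, 7/5, 8/3, 13/4, 11/2)
obs 7: x=1 → posterior Dirichlet(15, 12/5, 8/3, 13/4, 11/2)
obs 8: x=4 → posterior Dirichlet(15, 12/5, 8/3, 13/4, 13/2)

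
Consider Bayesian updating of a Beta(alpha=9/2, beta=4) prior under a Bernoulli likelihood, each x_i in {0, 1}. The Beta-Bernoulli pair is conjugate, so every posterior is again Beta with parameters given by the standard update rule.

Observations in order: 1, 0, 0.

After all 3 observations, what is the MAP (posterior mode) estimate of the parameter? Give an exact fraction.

obs 1: x=1 → posterior Beta(11/2, 4)
obs 2: x=0 → posterior Beta(11/2, 5)
obs 3: x=0 → posterior Beta(11/2, 6)

9/19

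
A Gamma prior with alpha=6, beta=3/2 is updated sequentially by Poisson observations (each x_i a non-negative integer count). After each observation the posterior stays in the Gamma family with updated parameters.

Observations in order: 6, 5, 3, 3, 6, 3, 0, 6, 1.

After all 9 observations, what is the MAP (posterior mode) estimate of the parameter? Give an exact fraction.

obs 1: x=6 → posterior Gamma(12, 5/2)
obs 2: x=5 → posterior Gamma(17, 7/2)
obs 3: x=3 → posterior Gamma(20, 9/2)
obs 4: x=3 → posterior Gamma(23, 11/2)
obs 5: x=6 → posterior Gamma(29, 13/2)
obs 6: x=3 → posterior Gamma(32, 15/2)
obs 7: x=0 → posterior Gamma(32, 17/2)
obs 8: x=6 → posterior Gamma(38, 19/2)
obs 9: x=1 → posterior Gamma(39, 21/2)

76/21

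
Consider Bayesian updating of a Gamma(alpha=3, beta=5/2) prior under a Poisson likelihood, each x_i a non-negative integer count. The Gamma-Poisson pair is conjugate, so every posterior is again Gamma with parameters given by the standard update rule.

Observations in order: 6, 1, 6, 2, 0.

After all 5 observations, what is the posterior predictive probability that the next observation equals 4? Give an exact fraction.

obs 1: x=6 → posterior Gamma(9, 7/2)
obs 2: x=1 → posterior Gamma(10, 9/2)
obs 3: x=6 → posterior Gamma(16, 11/2)
obs 4: x=2 → posterior Gamma(18, 13/2)
obs 5: x=0 → posterior Gamma(18, 15/2)

141522926432189941406250000/1174562876521148458974062689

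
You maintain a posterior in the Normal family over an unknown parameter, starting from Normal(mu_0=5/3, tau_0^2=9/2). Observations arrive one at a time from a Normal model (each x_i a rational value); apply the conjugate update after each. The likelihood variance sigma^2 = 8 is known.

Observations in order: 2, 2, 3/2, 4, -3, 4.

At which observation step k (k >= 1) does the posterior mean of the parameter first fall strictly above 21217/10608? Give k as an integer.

obs 1: x=2 → posterior Normal(134/75, 72/25)
obs 2: x=2 → posterior Normal(94/51, 36/17)
obs 3: x=3/2 → posterior Normal(457/258, 72/43)
obs 4: x=4 → posterior Normal(673/312, 18/13)
obs 5: x=-3 → posterior Normal(511/366, 72/61)
obs 6: x=4 → posterior Normal(727/420, 36/35)

k = 4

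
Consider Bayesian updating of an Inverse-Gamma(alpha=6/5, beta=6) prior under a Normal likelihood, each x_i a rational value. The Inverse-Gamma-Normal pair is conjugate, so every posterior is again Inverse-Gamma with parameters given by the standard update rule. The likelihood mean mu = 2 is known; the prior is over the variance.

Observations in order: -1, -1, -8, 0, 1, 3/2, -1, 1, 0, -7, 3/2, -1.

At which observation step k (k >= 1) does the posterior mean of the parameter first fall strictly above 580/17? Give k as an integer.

k = 3

obs 1: x=-1 → posterior Inverse-Gamma(17/10, 21/2)
obs 2: x=-1 → posterior Inverse-Gamma(11/5, 15)
obs 3: x=-8 → posterior Inverse-Gamma(27/10, 65)
obs 4: x=0 → posterior Inverse-Gamma(16/5, 67)
obs 5: x=1 → posterior Inverse-Gamma(37/10, 135/2)
obs 6: x=3/2 → posterior Inverse-Gamma(21/5, 541/8)
obs 7: x=-1 → posterior Inverse-Gamma(47/10, 577/8)
obs 8: x=1 → posterior Inverse-Gamma(26/5, 581/8)
obs 9: x=0 → posterior Inverse-Gamma(57/10, 597/8)
obs 10: x=-7 → posterior Inverse-Gamma(31/5, 921/8)
obs 11: x=3/2 → posterior Inverse-Gamma(67/10, 461/4)
obs 12: x=-1 → posterior Inverse-Gamma(36/5, 479/4)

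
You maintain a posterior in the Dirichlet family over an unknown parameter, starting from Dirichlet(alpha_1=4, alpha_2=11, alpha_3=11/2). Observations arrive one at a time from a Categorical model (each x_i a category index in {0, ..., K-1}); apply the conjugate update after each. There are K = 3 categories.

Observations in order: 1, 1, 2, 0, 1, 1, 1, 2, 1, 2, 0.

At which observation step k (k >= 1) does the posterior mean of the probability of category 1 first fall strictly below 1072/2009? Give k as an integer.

k = 4

obs 1: x=1 → posterior Dirichlet(4, 12, 11/2)
obs 2: x=1 → posterior Dirichlet(4, 13, 11/2)
obs 3: x=2 → posterior Dirichlet(4, 13, 13/2)
obs 4: x=0 → posterior Dirichlet(5, 13, 13/2)
obs 5: x=1 → posterior Dirichlet(5, 14, 13/2)
obs 6: x=1 → posterior Dirichlet(5, 15, 13/2)
obs 7: x=1 → posterior Dirichlet(5, 16, 13/2)
obs 8: x=2 → posterior Dirichlet(5, 16, 15/2)
obs 9: x=1 → posterior Dirichlet(5, 17, 15/2)
obs 10: x=2 → posterior Dirichlet(5, 17, 17/2)
obs 11: x=0 → posterior Dirichlet(6, 17, 17/2)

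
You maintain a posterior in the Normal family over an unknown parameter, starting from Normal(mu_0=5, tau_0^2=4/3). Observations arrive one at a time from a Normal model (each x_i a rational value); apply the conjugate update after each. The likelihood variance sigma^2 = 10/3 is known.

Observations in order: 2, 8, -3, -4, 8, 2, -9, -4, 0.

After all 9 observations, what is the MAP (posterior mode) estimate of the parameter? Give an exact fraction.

obs 1: x=2 → posterior Normal(29/7, 20/21)
obs 2: x=8 → posterior Normal(5, 20/27)
obs 3: x=-3 → posterior Normal(39/11, 20/33)
obs 4: x=-4 → posterior Normal(31/13, 20/39)
obs 5: x=8 → posterior Normal(47/15, 4/9)
obs 6: x=2 → posterior Normal(3, 20/51)
obs 7: x=-9 → posterior Normal(33/19, 20/57)
obs 8: x=-4 → posterior Normal(25/21, 20/63)
obs 9: x=0 → posterior Normal(25/23, 20/69)

25/23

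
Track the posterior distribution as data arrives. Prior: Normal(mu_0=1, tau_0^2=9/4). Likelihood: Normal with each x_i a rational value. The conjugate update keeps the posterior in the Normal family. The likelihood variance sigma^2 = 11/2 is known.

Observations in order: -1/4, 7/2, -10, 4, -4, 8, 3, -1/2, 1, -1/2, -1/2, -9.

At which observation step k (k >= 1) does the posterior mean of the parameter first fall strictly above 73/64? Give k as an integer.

obs 1: x=-1/4 → posterior Normal(79/124, 99/62)
obs 2: x=7/2 → posterior Normal(41/32, 99/80)
obs 3: x=-10 → posterior Normal(-155/196, 99/98)
obs 4: x=4 → posterior Normal(-11/232, 99/116)
obs 5: x=-4 → posterior Normal(-155/268, 99/134)
obs 6: x=8 → posterior Normal(7/16, 99/152)
obs 7: x=3 → posterior Normal(241/340, 99/170)
obs 8: x=-1/2 → posterior Normal(223/376, 99/188)
obs 9: x=1 → posterior Normal(259/412, 99/206)
obs 10: x=-1/2 → posterior Normal(241/448, 99/224)
obs 11: x=-1/2 → posterior Normal(223/484, 9/22)
obs 12: x=-9 → posterior Normal(-101/520, 99/260)

k = 2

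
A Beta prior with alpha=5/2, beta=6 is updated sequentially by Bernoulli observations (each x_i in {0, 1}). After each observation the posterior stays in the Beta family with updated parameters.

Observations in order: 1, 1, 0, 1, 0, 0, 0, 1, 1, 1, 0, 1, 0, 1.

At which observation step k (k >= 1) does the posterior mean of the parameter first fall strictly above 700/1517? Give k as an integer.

k = 12

obs 1: x=1 → posterior Beta(7/2, 6)
obs 2: x=1 → posterior Beta(9/2, 6)
obs 3: x=0 → posterior Beta(9/2, 7)
obs 4: x=1 → posterior Beta(11/2, 7)
obs 5: x=0 → posterior Beta(11/2, 8)
obs 6: x=0 → posterior Beta(11/2, 9)
obs 7: x=0 → posterior Beta(11/2, 10)
obs 8: x=1 → posterior Beta(13/2, 10)
obs 9: x=1 → posterior Beta(15/2, 10)
obs 10: x=1 → posterior Beta(17/2, 10)
obs 11: x=0 → posterior Beta(17/2, 11)
obs 12: x=1 → posterior Beta(19/2, 11)
obs 13: x=0 → posterior Beta(19/2, 12)
obs 14: x=1 → posterior Beta(21/2, 12)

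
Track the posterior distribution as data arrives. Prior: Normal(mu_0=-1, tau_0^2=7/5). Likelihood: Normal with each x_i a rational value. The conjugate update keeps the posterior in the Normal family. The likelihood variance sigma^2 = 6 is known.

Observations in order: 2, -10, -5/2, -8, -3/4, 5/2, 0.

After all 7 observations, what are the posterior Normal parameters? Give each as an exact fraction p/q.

obs 1: x=2 → posterior Normal(-16/37, 42/37)
obs 2: x=-10 → posterior Normal(-43/22, 21/22)
obs 3: x=-5/2 → posterior Normal(-69/34, 14/17)
obs 4: x=-8 → posterior Normal(-11/4, 21/29)
obs 5: x=-3/4 → posterior Normal(-659/260, 42/65)
obs 6: x=5/2 → posterior Normal(-589/288, 7/12)
obs 7: x=0 → posterior Normal(-589/316, 42/79)

mu_0=-589/316, tau_0^2=42/79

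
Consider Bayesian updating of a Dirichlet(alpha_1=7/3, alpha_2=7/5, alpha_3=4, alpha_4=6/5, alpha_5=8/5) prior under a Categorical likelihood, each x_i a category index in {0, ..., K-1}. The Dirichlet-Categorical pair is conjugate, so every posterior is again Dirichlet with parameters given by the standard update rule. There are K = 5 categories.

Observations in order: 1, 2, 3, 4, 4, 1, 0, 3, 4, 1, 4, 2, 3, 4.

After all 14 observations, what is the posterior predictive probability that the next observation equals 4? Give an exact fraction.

99/368

obs 1: x=1 → posterior Dirichlet(7/3, 12/5, 4, 6/5, 8/5)
obs 2: x=2 → posterior Dirichlet(7/3, 12/5, 5, 6/5, 8/5)
obs 3: x=3 → posterior Dirichlet(7/3, 12/5, 5, 11/5, 8/5)
obs 4: x=4 → posterior Dirichlet(7/3, 12/5, 5, 11/5, 13/5)
obs 5: x=4 → posterior Dirichlet(7/3, 12/5, 5, 11/5, 18/5)
obs 6: x=1 → posterior Dirichlet(7/3, 17/5, 5, 11/5, 18/5)
obs 7: x=0 → posterior Dirichlet(10/3, 17/5, 5, 11/5, 18/5)
obs 8: x=3 → posterior Dirichlet(10/3, 17/5, 5, 16/5, 18/5)
obs 9: x=4 → posterior Dirichlet(10/3, 17/5, 5, 16/5, 23/5)
obs 10: x=1 → posterior Dirichlet(10/3, 22/5, 5, 16/5, 23/5)
obs 11: x=4 → posterior Dirichlet(10/3, 22/5, 5, 16/5, 28/5)
obs 12: x=2 → posterior Dirichlet(10/3, 22/5, 6, 16/5, 28/5)
obs 13: x=3 → posterior Dirichlet(10/3, 22/5, 6, 21/5, 28/5)
obs 14: x=4 → posterior Dirichlet(10/3, 22/5, 6, 21/5, 33/5)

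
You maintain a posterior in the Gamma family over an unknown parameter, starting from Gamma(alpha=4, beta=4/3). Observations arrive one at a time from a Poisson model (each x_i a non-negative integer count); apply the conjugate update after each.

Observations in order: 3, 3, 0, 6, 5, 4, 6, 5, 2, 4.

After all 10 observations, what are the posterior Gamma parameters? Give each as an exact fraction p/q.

alpha=42, beta=34/3

obs 1: x=3 → posterior Gamma(7, 7/3)
obs 2: x=3 → posterior Gamma(10, 10/3)
obs 3: x=0 → posterior Gamma(10, 13/3)
obs 4: x=6 → posterior Gamma(16, 16/3)
obs 5: x=5 → posterior Gamma(21, 19/3)
obs 6: x=4 → posterior Gamma(25, 22/3)
obs 7: x=6 → posterior Gamma(31, 25/3)
obs 8: x=5 → posterior Gamma(36, 28/3)
obs 9: x=2 → posterior Gamma(38, 31/3)
obs 10: x=4 → posterior Gamma(42, 34/3)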